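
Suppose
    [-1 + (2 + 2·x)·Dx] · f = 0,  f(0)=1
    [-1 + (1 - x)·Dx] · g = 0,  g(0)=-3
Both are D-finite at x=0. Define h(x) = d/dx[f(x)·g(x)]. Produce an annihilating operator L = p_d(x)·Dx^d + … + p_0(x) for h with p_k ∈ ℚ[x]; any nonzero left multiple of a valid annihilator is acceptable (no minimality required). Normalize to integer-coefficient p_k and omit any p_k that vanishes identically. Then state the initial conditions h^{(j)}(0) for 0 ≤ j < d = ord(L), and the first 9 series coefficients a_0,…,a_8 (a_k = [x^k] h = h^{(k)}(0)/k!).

L = (11 + 18·x + 3·x^2) + (-6 - 2·x + 6·x^2 + 2·x^3)·Dx  (order 1).
h: a_k = -9/2, -33/4, -207/16, -537/32, -5475/256, -12951/512, -61131/2048, -138441/4096, -2511243/65536, …
ICs: h(0) = -9/2.

f: a_k = 1, 1/2, -1/8, 1/16, -5/128, 7/256, -21/1024, 33/2048, -429/32768, …
g: a_k = -3, -3, -3, -3, -3, -3, -3, -3, -3, …
f·g: L₀ = L_f ⊗_s L_g, ord ≤ 1·1.
h₀' ⇒ L via d/dx closure of L₀.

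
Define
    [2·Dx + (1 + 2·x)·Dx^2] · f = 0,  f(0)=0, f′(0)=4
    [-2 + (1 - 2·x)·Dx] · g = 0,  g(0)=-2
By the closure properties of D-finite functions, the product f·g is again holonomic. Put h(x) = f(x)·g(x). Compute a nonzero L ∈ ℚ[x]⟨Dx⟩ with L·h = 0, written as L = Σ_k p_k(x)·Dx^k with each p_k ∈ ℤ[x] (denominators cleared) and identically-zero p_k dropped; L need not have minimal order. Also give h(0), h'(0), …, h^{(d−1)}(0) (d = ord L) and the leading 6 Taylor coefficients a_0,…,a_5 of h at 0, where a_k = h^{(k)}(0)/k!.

L = 4 + (2 + 12·x)·Dx + (-1 + 4·x^2)·Dx^2  (order 2).
h: a_k = 0, -8, -8, -80/3, -112/3, -1504/15, …
ICs: h(0) = 0, h′(0) = -8.

f: a_k = 0, 4, -4, 16/3, -8, 64/5, …
g: a_k = -2, -4, -8, -16, -32, -64, …
Sym-product of L_f,L_g gives L₀ (≤ ord 2).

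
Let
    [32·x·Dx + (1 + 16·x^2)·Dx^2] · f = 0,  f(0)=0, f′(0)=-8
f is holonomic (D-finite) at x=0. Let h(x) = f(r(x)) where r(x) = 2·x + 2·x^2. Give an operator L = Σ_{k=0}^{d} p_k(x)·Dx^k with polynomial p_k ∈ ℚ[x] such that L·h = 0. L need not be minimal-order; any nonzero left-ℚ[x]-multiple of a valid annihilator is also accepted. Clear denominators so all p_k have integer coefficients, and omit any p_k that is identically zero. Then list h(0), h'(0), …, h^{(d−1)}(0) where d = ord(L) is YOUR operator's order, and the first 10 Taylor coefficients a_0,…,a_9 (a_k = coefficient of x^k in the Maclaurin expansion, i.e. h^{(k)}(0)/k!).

f: a_k = 0, -8, 0, 128/3, 0, -2048/5, 0, 32768/7, 0, -524288/9, …
L₀ from L_f via x↦r, Dx↦r'^{-1}Dx.
L = (-2 + 128·x + 512·x^2 + 768·x^3 + 384·x^4)·Dx + (1 + 2·x + 64·x^2 + 256·x^3 + 320·x^4 + 128·x^5)·Dx^2  (order 2).
h: a_k = 0, -16, -16, 1024/3, 1024, -60416/5, -195584/3, 3276800/7, 4063232, -155779072/9, …
ICs: h(0) = 0, h′(0) = -16.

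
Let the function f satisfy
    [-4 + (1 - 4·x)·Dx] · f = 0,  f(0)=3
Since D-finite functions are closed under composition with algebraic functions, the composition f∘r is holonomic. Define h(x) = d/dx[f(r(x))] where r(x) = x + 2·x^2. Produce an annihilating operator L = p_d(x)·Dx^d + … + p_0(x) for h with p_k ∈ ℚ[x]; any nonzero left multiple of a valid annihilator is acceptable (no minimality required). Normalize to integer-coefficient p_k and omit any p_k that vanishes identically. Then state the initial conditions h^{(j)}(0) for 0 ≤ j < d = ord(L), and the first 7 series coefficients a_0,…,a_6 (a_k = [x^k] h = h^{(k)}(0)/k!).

L = (12 + 48·x + 96·x^2) + (-1 + 24·x^2 + 32·x^3)·Dx  (order 1).
h: a_k = 12, 144, 1152, 8448, 57600, 377856, 2408448, …
ICs: h(0) = 12.

f: a_k = 3, 12, 48, 192, 768, 3072, 12288, …
Substitute x→r, Dx→(1/r')Dx; clear ⇒ L₀.
h₀' ⇒ L via d/dx closure of L₀.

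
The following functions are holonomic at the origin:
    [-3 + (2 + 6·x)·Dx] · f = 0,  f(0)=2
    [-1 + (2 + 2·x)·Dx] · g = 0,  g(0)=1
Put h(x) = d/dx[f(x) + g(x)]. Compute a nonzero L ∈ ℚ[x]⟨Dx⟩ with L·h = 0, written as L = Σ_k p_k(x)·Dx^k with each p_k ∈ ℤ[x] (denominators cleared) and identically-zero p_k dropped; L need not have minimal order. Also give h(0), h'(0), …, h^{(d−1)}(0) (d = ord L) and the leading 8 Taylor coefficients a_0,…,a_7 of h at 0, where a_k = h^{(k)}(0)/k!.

f: a_k = 2, 3, -9/4, 27/8, -405/64, 1701/128, -15309/512, 72171/1024, …
g: a_k = 1, 1/2, -1/8, 1/16, -5/128, 7/256, -21/1024, 33/2048, …
Weyl lclm of L_f,L_g ⇒ L₀ (ord ≤ 2).
Derive L from L₀ (diff closure).
L = -9 + (-24 - 36·x)·Dx + (-4 - 16·x - 12·x^2)·Dx^2  (order 2).
h: a_k = 7/2, -19/4, 165/16, -815/32, 17045/256, -91917/512, 1010625/2048, -5629767/4096, …
ICs: h(0) = 7/2, h′(0) = -19/4.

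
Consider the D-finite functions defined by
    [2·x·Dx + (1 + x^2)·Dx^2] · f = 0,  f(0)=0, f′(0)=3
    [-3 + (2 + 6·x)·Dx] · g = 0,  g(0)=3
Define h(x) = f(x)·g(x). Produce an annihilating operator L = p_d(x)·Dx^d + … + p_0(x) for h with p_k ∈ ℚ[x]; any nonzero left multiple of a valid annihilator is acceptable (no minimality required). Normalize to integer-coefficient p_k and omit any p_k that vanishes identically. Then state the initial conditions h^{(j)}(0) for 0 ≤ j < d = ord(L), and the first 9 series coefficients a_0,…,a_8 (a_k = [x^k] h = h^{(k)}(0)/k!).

L = (27 - 12·x - 9·x^2) + (-12 - 28·x + 36·x^2 + 36·x^3)·Dx + (4 + 24·x + 40·x^2 + 24·x^3 + 36·x^4)·Dx^2  (order 2).
h: a_k = 0, 9, 27/2, -105/8, 171/16, -14913/640, 73521/1280, -4600791/35840, 21384513/71680, …
ICs: h(0) = 0, h′(0) = 9.

f: a_k = 0, 3, 0, -1, 0, 3/5, 0, -3/7, 0, …
g: a_k = 3, 9/2, -27/8, 81/16, -1215/128, 5103/256, -45927/1024, 216513/2048, -8444007/32768, …
L₀ := L_f ⊗_s L_g (sym. prod.), ord ≤ 2.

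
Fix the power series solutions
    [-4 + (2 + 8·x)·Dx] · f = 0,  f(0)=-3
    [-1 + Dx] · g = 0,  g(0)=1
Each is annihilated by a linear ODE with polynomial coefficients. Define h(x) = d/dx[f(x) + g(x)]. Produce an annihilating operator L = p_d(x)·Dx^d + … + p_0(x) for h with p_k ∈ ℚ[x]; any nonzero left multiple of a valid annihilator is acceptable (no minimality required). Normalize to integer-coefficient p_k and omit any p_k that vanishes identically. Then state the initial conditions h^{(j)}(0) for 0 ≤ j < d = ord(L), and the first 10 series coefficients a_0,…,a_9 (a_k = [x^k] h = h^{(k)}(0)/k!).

f: a_k = -3, -6, 6, -12, 30, -84, 252, -792, 2574, -8580, …
g: a_k = 1, 1, 1/2, 1/6, 1/24, 1/120, 1/720, 1/5040, 1/40320, 1/362880, …
h₀=f+g: left-lcm gives L₀, ord ≤ 2.
Differentiate: ansatz ord ≤ ord L₀ ⇒ L.
L = (-14 - 8·x) + (11 - 8·x - 16·x^2)·Dx + (3 + 16·x + 16·x^2)·Dx^2  (order 2).
h: a_k = -5, 13, -71/2, 721/6, -10079/24, 181441/120, -3991679/720, 103783681/5040, -3113510399/40320, 105859353601/362880, …
ICs: h(0) = -5, h′(0) = 13.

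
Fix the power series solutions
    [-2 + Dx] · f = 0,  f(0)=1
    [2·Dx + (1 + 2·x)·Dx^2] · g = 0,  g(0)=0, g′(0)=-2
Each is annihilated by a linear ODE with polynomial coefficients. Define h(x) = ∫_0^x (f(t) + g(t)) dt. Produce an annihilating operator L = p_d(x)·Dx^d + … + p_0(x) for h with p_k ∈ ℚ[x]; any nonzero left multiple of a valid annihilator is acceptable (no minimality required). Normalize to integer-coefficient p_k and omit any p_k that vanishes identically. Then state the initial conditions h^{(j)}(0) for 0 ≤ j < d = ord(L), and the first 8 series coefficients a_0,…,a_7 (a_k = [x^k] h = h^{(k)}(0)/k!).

L = (-6 - 4·x)·Dx^2 + (1 - 4·x - 4·x^2)·Dx^3 + (1 + 3·x + 2·x^2)·Dx^4  (order 4).
h: a_k = 0, 1, 0, 4/3, -1/3, 14/15, -46/45, 484/315, …
ICs: h(0) = 0, h′(0) = 1, h′′(0) = 0, h′′′(0) = 8.

f: a_k = 1, 2, 2, 4/3, 2/3, 4/15, 4/45, 8/315, …
g: a_k = 0, -2, 2, -8/3, 4, -32/5, 32/3, -128/7, …
h₀=f+g: left-lcm gives L₀, ord ≤ 3.
h=∫h₀ ⇒ L = L₀·Dx.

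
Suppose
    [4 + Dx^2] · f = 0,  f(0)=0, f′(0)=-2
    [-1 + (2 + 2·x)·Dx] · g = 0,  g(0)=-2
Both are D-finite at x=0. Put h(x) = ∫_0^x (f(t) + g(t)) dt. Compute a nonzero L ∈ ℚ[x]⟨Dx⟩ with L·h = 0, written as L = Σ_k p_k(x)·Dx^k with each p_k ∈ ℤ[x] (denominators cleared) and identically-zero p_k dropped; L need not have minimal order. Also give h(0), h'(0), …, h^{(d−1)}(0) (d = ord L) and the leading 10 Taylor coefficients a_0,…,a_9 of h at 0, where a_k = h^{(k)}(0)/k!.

f: a_k = 0, -2, 0, 4/3, 0, -4/15, 0, 8/315, 0, -4/2835, …
g: a_k = -2, -1, 1/4, -1/8, 5/64, -7/128, 21/512, -33/1024, 429/16384, -715/32768, …
L₀ := lclm(L_f,L_g); ord L₀ ≤ 2+1.
h=∫h₀ ⇒ L = L₀·Dx.
L = (-76 - 128·x - 64·x^2)·Dx + (120 + 376·x + 384·x^2 + 128·x^3)·Dx^2 + (-19 - 32·x - 16·x^2)·Dx^3 + (30 + 94·x + 96·x^2 + 32·x^3)·Dx^4  (order 4).
h: a_k = 0, -2, -3/2, 1/12, 29/96, 1/64, -617/11520, 3/512, -2203/2580480, 143/49152, …
ICs: h(0) = 0, h′(0) = -2, h′′(0) = -3, h′′′(0) = 1/2.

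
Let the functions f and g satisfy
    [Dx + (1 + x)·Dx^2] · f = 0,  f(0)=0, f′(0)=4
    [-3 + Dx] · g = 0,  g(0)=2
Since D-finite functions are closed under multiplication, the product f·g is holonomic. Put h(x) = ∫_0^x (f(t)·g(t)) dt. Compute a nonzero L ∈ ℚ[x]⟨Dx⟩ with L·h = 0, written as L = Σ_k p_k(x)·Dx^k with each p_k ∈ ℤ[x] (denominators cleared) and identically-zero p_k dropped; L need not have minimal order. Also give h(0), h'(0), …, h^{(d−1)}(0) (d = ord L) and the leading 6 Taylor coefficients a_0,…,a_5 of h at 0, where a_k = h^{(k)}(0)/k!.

L = (6 + 9·x)·Dx + (-5 - 6·x)·Dx^2 + (1 + x)·Dx^3  (order 3).
h: a_k = 0, 0, 4, 20/3, 20/3, 24/5, …
ICs: h(0) = 0, h′(0) = 0, h′′(0) = 8.

f: a_k = 0, 4, -2, 4/3, -1, 4/5, …
g: a_k = 2, 6, 9, 9, 27/4, 81/20, …
Product ⇒ symmetric product L₀, ord ≤ 2.
∫: right-multiply L₀ by Dx.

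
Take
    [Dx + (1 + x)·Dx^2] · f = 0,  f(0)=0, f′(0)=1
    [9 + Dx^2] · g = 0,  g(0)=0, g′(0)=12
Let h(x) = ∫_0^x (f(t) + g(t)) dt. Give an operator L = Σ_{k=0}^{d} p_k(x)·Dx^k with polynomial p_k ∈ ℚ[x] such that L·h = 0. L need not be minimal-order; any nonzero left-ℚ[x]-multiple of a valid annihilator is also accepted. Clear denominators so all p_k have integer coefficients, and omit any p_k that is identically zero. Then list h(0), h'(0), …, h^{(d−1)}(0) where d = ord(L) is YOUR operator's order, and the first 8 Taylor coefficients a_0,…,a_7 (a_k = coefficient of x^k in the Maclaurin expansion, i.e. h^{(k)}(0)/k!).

L = (135 + 162·x + 81·x^2)·Dx^2 + (99 + 261·x + 243·x^2 + 81·x^3)·Dx^3 + (15 + 18·x + 9·x^2)·Dx^4 + (11 + 29·x + 27·x^2 + 9·x^3)·Dx^5  (order 5).
h: a_k = 0, 0, 13/2, -1/6, -53/12, -1/20, 83/60, -1/42, …
ICs: h(0) = 0, h′(0) = 0, h′′(0) = 13, h′′′(0) = -1, h′′′′(0) = -106.

f: a_k = 0, 1, -1/2, 1/3, -1/4, 1/5, -1/6, 1/7, …
g: a_k = 0, 12, 0, -18, 0, 81/10, 0, -243/140, …
Sum ⇒ L₀ = lclm(L_f,L_g) in ℚ(x)⟨Dx⟩.
∫: right-multiply L₀ by Dx.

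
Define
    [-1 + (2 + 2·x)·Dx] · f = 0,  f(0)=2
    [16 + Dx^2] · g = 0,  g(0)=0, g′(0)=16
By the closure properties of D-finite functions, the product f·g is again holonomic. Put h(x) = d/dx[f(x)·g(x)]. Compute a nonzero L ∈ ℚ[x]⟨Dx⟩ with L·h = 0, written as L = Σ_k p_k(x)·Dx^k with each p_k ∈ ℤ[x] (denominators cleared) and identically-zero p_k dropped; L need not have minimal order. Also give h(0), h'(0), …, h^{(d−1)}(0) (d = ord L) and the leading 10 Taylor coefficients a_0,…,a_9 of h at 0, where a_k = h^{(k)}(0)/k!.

f: a_k = 2, 1, -1/4, 1/8, -5/64, 7/128, -21/512, 33/1024, -429/16384, 715/32768, …
g: a_k = 0, 16, 0, -128/3, 0, 512/15, 0, -4096/315, 0, 8192/2835, …
Product ⇒ symmetric product L₀, ord ≤ 2.
h=h₀': d/dx-closure on L₀ ⇒ L.
L = (4733 + 17664·x + 25216·x^2 + 16384·x^3 + 4096·x^4) + (-244 - 756·x - 768·x^2 - 256·x^3)·Dx + (268 + 1048·x + 1548·x^2 + 1024·x^3 + 256·x^4)·Dx^2  (order 2).
h: a_k = 32, 32, -268, -488/3, 4661/12, 3561/20, -64235/288, -212773/2520, 4467413/64512, 1745959/82944, …
ICs: h(0) = 32, h′(0) = 32.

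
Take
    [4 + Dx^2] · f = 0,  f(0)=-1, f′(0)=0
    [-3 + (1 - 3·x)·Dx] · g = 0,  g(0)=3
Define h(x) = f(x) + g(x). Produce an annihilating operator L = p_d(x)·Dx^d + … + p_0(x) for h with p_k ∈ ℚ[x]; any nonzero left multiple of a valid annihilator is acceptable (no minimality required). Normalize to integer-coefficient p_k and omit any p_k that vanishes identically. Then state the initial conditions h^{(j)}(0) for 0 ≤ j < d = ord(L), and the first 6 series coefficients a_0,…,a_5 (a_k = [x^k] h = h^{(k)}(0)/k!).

f: a_k = -1, 0, 2, 0, -2/3, 0, …
g: a_k = 3, 9, 27, 81, 243, 729, …
L₀ := lclm(L_f,L_g); ord L₀ ≤ 2+1.
L = (-348 + 144·x - 216·x^2) + (44 - 180·x + 216·x^2 - 216·x^3)·Dx + (-87 + 36·x - 54·x^2)·Dx^2 + (11 - 45·x + 54·x^2 - 54·x^3)·Dx^3  (order 3).
h: a_k = 2, 9, 29, 81, 727/3, 729, …
ICs: h(0) = 2, h′(0) = 9, h′′(0) = 58.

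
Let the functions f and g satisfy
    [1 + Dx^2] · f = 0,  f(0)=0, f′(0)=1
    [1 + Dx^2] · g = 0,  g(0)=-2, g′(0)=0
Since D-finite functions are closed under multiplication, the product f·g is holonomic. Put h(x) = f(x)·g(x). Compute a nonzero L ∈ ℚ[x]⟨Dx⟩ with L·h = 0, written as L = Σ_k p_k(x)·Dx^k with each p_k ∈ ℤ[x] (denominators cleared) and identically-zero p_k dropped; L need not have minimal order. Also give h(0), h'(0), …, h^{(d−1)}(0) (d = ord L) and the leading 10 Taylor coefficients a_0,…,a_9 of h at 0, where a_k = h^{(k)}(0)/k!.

f: a_k = 0, 1, 0, -1/6, 0, 1/120, 0, -1/5040, 0, 1/362880, …
g: a_k = -2, 0, 1, 0, -1/12, 0, 1/360, 0, -1/20160, 0, …
h₀=f·g: eliminate ⇒ L₀, order ≤ 2·2.
L = 4·Dx + Dx^3  (order 3).
h: a_k = 0, -2, 0, 4/3, 0, -4/15, 0, 8/315, 0, -4/2835, …
ICs: h(0) = 0, h′(0) = -2, h′′(0) = 0.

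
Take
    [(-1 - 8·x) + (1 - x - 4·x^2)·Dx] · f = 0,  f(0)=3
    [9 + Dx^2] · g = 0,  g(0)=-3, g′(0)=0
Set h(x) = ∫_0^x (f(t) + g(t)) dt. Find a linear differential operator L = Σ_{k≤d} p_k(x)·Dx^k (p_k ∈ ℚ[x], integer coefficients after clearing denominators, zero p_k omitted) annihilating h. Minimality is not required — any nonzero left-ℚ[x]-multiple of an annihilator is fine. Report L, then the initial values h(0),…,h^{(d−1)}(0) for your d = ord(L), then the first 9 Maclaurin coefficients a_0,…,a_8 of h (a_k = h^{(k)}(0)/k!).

L = (567 + 4806·x + 3321·x^2 + 9936·x^3 + 6480·x^4 + 10368·x^5)·Dx + (-171 + 117·x + 441·x^2 - 135·x^3 + 540·x^4 + 3888·x^5 + 5184·x^6)·Dx^2 + (63 + 534·x + 369·x^2 + 1104·x^3 + 720·x^4 + 1152·x^5)·Dx^3 + (-19 + 13·x + 49·x^2 - 15·x^3 + 60·x^4 + 432·x^5 + 576·x^6)·Dx^4  (order 4).
h: a_k = 0, 0, 3/2, 19/2, 27/4, 123/8, 65/2, 43683/560, 1323/8, …
ICs: h(0) = 0, h′(0) = 0, h′′(0) = 3, h′′′(0) = 57.

f: a_k = 3, 3, 15, 27, 87, 195, 543, 1323, 3495, …
g: a_k = -3, 0, 27/2, 0, -81/8, 0, 243/80, 0, -2187/4480, …
f+g: L₀ = lclm(L_f,L_g), ord ≤ 1+2.
h=∫₀ˣh₀: take L = L₀·Dx.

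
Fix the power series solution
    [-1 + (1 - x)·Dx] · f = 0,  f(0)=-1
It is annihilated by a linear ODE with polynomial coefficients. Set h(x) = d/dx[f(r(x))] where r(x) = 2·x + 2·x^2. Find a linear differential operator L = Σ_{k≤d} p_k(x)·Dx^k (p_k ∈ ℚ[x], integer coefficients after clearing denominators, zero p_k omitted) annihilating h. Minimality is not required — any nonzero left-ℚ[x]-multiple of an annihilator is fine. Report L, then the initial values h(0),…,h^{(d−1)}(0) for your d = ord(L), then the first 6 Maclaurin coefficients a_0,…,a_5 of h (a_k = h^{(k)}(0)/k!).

f: a_k = -1, -1, -1, -1, -1, -1, …
h₀=f(r): pull back L_f along r ⇒ L₀.
Derive L from L₀ (diff closure).
L = (6 + 12·x + 12·x^2) + (-1 + 6·x^2 + 4·x^3)·Dx  (order 1).
h: a_k = -2, -12, -48, -176, -600, -1968, …
ICs: h(0) = -2.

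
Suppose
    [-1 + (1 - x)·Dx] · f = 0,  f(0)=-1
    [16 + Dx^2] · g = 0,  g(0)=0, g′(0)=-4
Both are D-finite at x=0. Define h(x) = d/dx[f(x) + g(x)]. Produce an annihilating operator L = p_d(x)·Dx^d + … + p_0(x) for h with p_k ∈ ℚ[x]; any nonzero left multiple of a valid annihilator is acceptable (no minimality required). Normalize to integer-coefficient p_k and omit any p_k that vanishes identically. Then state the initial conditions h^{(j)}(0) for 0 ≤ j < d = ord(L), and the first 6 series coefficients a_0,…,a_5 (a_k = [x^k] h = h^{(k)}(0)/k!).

f: a_k = -1, -1, -1, -1, -1, -1, …
g: a_k = 0, -4, 0, 32/3, 0, -128/15, …
h₀=f+g: left-lcm gives L₀, ord ≤ 3.
h=h₀': d/dx-closure on L₀ ⇒ L.
L = (448 - 512·x + 256·x^2) + (-176 + 432·x - 384·x^2 + 128·x^3)·Dx + (28 - 32·x + 16·x^2)·Dx^2 + (-11 + 27·x - 24·x^2 + 8·x^3)·Dx^3  (order 3).
h: a_k = -5, -2, 29, -4, -143/3, -6, …
ICs: h(0) = -5, h′(0) = -2, h′′(0) = 58.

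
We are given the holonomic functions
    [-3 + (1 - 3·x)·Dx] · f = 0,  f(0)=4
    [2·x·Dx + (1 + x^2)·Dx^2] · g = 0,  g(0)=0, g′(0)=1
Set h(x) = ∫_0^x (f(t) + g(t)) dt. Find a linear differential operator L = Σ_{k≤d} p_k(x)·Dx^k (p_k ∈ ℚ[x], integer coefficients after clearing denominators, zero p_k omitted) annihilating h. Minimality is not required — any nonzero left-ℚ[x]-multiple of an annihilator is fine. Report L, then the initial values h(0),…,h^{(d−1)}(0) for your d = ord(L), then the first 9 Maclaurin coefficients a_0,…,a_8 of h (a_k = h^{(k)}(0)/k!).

L = (-6 + 72·x + 18·x^2)·Dx^2 + (28 - 6·x + 60·x^2 + 18·x^3)·Dx^3 + (-3 + 8·x + 8·x^3 + 3·x^4)·Dx^4  (order 4).
h: a_k = 0, 4, 13/2, 12, 323/12, 324/5, 4861/30, 2916/7, 61235/56, …
ICs: h(0) = 0, h′(0) = 4, h′′(0) = 13, h′′′(0) = 72.

f: a_k = 4, 12, 36, 108, 324, 972, 2916, 8748, 26244, …
g: a_k = 0, 1, 0, -1/3, 0, 1/5, 0, -1/7, 0, …
f+g: L₀ = lclm(L_f,L_g), ord ≤ 1+2.
h=∫₀ˣh₀: take L = L₀·Dx.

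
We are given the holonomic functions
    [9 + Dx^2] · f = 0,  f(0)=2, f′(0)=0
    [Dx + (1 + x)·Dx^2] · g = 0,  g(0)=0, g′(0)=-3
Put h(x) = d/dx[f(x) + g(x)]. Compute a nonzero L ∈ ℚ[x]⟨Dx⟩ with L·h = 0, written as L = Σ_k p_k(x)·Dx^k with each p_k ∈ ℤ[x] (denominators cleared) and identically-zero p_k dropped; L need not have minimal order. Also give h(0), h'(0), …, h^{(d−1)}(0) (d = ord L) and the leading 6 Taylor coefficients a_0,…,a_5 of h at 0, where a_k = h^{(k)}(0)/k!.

f: a_k = 2, 0, -9, 0, 27/4, 0, …
g: a_k = 0, -3, 3/2, -1, 3/4, -3/5, …
L₀ := lclm(L_f,L_g); ord L₀ ≤ 2+2.
h₀' ⇒ L via d/dx closure of L₀.
L = (135 + 162·x + 81·x^2) + (99 + 261·x + 243·x^2 + 81·x^3)·Dx + (15 + 18·x + 9·x^2)·Dx^2 + (11 + 29·x + 27·x^2 + 9·x^3)·Dx^3  (order 3).
h: a_k = -3, -15, -3, 30, -3, -183/20, …
ICs: h(0) = -3, h′(0) = -15, h′′(0) = -6.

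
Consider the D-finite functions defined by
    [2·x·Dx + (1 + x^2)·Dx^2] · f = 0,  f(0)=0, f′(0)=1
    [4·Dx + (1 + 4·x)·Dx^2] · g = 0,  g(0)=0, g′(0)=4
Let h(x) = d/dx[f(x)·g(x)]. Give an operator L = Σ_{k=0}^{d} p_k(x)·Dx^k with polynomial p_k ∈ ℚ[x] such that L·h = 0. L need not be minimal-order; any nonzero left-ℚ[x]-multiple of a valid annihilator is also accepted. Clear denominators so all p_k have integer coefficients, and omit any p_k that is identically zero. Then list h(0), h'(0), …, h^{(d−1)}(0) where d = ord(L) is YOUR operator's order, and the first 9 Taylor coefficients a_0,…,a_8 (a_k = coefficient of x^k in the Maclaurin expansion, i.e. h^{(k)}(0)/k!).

f: a_k = 0, 1, 0, -1/3, 0, 1/5, 0, -1/7, 0, …
g: a_k = 0, 4, -8, 64/3, -64, 1024/5, -2048/3, 16384/7, -8192, …
Sym-product of L_f,L_g gives L₀ (≤ ord 4).
Derive L from L₀ (diff closure).
L = (144 + 896·x + 560·x^2 + 2304·x^3 + 1920·x^4 + 3328·x^5 + 256·x^7) + (132 + 304·x + 2252·x^2 + 4144·x^3 + 8896·x^4 + 5952·x^5 + 8960·x^6 + 192·x^7 + 896·x^8)·Dx + (72 + 376·x + 912·x^2 + 2808·x^3 + 3720·x^4 + 6288·x^5 + 3072·x^6 + 4368·x^7 + 192·x^8 + 512·x^9)·Dx^2 + (5 + 48·x + 178·x^2 + 416·x^3 + 729·x^4 + 720·x^5 + 1008·x^6 + 384·x^7 + 516·x^8 + 32·x^9 + 64·x^10)·Dx^3  (order 3).
h: a_k = 0, 8, -24, 80, -920/3, 17864/15, -69608/15, 18208, -2512472/35, …
ICs: h(0) = 0, h′(0) = 8, h′′(0) = -48.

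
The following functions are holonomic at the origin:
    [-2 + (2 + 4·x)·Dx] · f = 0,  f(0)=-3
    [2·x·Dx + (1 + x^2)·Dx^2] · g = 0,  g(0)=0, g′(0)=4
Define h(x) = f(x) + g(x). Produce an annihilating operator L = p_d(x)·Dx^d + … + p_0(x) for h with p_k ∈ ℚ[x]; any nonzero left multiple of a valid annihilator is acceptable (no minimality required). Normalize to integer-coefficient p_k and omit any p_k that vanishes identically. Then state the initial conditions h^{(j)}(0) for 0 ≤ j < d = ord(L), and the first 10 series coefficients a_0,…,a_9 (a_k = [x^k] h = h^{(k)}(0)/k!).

L = (-2 - 10·x + 6·x^2 + 6·x^3)·Dx + (-5 - 8·x - 8·x^2 + 24·x^3 + 21·x^4)·Dx^2 + (-1 + 6·x^2 + 6·x^3 + 7·x^4 + 6·x^5)·Dx^3  (order 3).
h: a_k = -3, 1, 3/2, -17/6, 15/8, -73/40, 63/16, -757/112, 1287/128, -18793/1152, …
ICs: h(0) = -3, h′(0) = 1, h′′(0) = 3.

f: a_k = -3, -3, 3/2, -3/2, 15/8, -21/8, 63/16, -99/16, 1287/128, -2145/128, …
g: a_k = 0, 4, 0, -4/3, 0, 4/5, 0, -4/7, 0, 4/9, …
Sum ⇒ L₀ = lclm(L_f,L_g) in ℚ(x)⟨Dx⟩.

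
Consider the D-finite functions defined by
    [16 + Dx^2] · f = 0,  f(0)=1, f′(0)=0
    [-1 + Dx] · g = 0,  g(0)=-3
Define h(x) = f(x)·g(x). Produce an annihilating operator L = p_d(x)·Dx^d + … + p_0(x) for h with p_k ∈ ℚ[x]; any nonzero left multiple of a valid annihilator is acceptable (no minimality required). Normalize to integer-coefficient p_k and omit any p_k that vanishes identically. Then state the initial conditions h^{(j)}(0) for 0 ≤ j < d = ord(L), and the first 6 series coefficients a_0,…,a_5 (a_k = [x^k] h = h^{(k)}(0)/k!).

L = 17 - 2·Dx + Dx^2  (order 2).
h: a_k = -3, -3, 45/2, 47/2, -161/8, -1121/40, …
ICs: h(0) = -3, h′(0) = -3.

f: a_k = 1, 0, -8, 0, 32/3, 0, …
g: a_k = -3, -3, -3/2, -1/2, -1/8, -1/40, …
Product ⇒ symmetric product L₀, ord ≤ 2.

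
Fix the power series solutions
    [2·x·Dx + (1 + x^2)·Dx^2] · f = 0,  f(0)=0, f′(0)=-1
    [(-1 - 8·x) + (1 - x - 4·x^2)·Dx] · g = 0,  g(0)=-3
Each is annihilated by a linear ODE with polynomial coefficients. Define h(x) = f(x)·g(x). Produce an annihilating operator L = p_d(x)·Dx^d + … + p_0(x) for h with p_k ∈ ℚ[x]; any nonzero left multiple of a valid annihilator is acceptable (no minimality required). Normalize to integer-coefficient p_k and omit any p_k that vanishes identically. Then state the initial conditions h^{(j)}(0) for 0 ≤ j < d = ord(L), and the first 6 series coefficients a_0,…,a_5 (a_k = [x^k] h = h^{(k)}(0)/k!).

L = (8 + 2·x + 24·x^2) + (2 + 14·x + 4·x^2 + 24·x^3)·Dx + (-1 + x + 3·x^2 + x^3 + 4·x^4)·Dx^2  (order 2).
h: a_k = 0, 3, 3, 14, 26, 413/5, …
ICs: h(0) = 0, h′(0) = 3.

f: a_k = 0, -1, 0, 1/3, 0, -1/5, …
g: a_k = -3, -3, -15, -27, -87, -195, …
Product ⇒ symmetric product L₀, ord ≤ 2.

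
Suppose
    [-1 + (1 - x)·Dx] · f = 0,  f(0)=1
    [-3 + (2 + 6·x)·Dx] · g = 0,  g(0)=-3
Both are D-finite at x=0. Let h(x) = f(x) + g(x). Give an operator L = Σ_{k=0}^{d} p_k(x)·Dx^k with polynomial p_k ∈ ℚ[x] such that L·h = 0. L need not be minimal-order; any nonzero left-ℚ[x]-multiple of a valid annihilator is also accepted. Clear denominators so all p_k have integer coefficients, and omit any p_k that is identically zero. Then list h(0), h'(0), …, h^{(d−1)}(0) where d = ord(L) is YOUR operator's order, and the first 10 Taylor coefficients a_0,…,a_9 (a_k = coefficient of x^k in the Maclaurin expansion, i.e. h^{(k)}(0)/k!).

L = (-21 - 27·x) + (17 + 30·x + 81·x^2)·Dx + (2 - 14·x - 42·x^2 + 54·x^3)·Dx^2  (order 2).
h: a_k = -2, -7/2, 35/8, -65/16, 1343/128, -4847/256, 46951/1024, -214465/2048, 8476775/32768, -42154499/65536, …
ICs: h(0) = -2, h′(0) = -7/2.

f: a_k = 1, 1, 1, 1, 1, 1, 1, 1, 1, 1, …
g: a_k = -3, -9/2, 27/8, -81/16, 1215/128, -5103/256, 45927/1024, -216513/2048, 8444007/32768, -42220035/65536, …
L₀ := lclm(L_f,L_g); ord L₀ ≤ 1+1.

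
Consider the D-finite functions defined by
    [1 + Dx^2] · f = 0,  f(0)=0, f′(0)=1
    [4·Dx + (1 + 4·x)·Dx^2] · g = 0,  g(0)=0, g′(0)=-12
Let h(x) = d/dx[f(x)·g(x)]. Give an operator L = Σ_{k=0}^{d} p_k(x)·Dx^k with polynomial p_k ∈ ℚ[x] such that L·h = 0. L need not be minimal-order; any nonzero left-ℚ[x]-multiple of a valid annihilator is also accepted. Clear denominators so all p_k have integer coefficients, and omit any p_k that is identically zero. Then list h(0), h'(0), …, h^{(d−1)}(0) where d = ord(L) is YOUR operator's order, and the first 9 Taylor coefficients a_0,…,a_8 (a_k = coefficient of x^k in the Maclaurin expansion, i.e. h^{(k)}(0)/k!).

L = (-12355 - 1064·x - 6288·x^2 - 16128·x^3 - 13568·x^4 + 6144·x^5 + 4096·x^6) + (-3384 - 15968·x - 14080·x^2 - 15360·x^3 + 10240·x^4 + 8192·x^5)·Dx + (-12502 - 2384·x - 10016·x^2 - 19968·x^3 - 14848·x^4 + 12288·x^5 + 8192·x^6)·Dx^2 + (-3384 - 15968·x - 14080·x^2 - 15360·x^3 + 10240·x^4 + 8192·x^5)·Dx^3 + (-147 - 1320·x - 3728·x^2 - 3840·x^3 - 1280·x^4 + 6144·x^5 + 4096·x^6)·Dx^4  (order 4).
h: a_k = 0, -24, 72, -248, 940, -3623, 70567/5, -1162534/21, 3053769/14, …
ICs: h(0) = 0, h′(0) = -24, h′′(0) = 144, h′′′(0) = -1488.

f: a_k = 0, 1, 0, -1/6, 0, 1/120, 0, -1/5040, 0, …
g: a_k = 0, -12, 24, -64, 192, -3072/5, 2048, -49152/7, 24576, …
L₀ := L_f ⊗_s L_g (sym. prod.), ord ≤ 4.
Differentiate: ansatz ord ≤ ord L₀ ⇒ L.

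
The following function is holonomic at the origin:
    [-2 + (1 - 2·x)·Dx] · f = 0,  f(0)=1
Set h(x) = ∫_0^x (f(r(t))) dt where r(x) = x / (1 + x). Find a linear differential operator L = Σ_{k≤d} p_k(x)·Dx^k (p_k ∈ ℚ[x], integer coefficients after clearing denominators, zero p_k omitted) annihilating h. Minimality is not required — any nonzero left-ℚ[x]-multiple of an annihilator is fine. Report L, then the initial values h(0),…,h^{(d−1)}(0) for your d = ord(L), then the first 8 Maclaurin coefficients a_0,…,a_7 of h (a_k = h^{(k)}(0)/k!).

f: a_k = 1, 2, 4, 8, 16, 32, 64, 128, …
Substitute x→r, Dx→(1/r')Dx; clear ⇒ L₀.
Integrate: L := L₀·Dx.
L = 2·Dx + (-1 + x^2)·Dx^2  (order 2).
h: a_k = 0, 1, 1, 2/3, 1/2, 2/5, 1/3, 2/7, …
ICs: h(0) = 0, h′(0) = 1.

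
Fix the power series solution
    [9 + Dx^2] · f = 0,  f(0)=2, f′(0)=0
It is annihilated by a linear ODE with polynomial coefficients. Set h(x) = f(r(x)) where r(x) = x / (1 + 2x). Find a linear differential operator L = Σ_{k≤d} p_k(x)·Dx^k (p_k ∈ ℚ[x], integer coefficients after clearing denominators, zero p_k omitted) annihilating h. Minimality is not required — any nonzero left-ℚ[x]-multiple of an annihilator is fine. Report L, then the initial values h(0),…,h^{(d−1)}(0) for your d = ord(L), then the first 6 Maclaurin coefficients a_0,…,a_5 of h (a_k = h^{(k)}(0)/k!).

f: a_k = 2, 0, -9, 0, 27/4, 0, …
f∘r: x↦r, Dx↦Dx/r' in L_f ⇒ L₀.
L = 9 + (4 + 24·x + 48·x^2 + 32·x^3)·Dx + (1 + 8·x + 24·x^2 + 32·x^3 + 16·x^4)·Dx^2  (order 2).
h: a_k = 2, 0, -9, 36, -405/4, 234, …
ICs: h(0) = 2, h′(0) = 0.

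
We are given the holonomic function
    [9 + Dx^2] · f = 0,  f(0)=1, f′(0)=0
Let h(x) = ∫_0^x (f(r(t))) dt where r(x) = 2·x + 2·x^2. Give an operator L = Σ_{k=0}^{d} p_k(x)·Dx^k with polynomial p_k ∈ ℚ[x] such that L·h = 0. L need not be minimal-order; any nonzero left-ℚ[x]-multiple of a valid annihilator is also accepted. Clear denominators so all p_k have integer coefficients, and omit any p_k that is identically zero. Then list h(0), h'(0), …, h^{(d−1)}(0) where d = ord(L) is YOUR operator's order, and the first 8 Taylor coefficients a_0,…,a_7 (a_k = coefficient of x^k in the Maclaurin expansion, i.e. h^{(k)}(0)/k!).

f: a_k = 1, 0, -9/2, 0, 27/8, 0, -81/80, 0, …
Substitute x→r, Dx→(1/r')Dx; clear ⇒ L₀.
h=∫h₀ ⇒ L = L₀·Dx.
L = (36 + 216·x + 432·x^2 + 288·x^3)·Dx - 2·Dx^2 + (1 + 2·x)·Dx^3  (order 3).
h: a_k = 0, 1, 0, -6, -9, 36/5, 36, 1296/35, …
ICs: h(0) = 0, h′(0) = 1, h′′(0) = 0.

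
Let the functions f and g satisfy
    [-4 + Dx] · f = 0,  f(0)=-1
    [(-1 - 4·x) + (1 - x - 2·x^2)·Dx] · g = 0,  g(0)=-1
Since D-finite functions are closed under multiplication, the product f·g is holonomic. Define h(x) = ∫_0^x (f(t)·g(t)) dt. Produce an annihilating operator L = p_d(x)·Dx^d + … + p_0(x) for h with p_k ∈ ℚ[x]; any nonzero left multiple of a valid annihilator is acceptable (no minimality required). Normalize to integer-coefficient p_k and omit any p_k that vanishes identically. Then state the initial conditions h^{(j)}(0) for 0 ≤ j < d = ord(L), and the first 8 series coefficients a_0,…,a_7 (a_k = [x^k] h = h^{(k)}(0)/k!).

L = (5 - 8·x^2)·Dx + (-1 + x + 2·x^2)·Dx^2  (order 2).
h: a_k = 0, 1, 5/2, 5, 107/12, 229/15, 781/30, 2831/63, …
ICs: h(0) = 0, h′(0) = 1.

f: a_k = -1, -4, -8, -32/3, -32/3, -128/15, -256/45, -1024/315, …
g: a_k = -1, -1, -3, -5, -11, -21, -43, -85, …
f·g: L₀ = L_f ⊗_s L_g, ord ≤ 1·1.
∫: right-multiply L₀ by Dx.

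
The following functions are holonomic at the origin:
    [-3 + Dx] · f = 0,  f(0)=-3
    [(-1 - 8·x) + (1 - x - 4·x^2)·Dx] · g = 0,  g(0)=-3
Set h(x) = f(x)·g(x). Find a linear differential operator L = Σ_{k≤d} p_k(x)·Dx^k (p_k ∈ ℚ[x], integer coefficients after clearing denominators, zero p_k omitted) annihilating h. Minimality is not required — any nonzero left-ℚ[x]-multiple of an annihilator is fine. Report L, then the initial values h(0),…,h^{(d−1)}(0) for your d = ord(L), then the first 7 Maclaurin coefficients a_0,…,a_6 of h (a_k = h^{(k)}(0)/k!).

f: a_k = -3, -9, -27/2, -27/2, -81/8, -243/40, -243/80, …
g: a_k = -3, -3, -15, -27, -87, -195, -543, …
L₀ := L_f ⊗_s L_g (sym. prod.), ord ≤ 1.
L = (4 + 5·x - 12·x^2) + (-1 + x + 4·x^2)·Dx  (order 1).
h: a_k = 9, 36, 225/2, 297, 6219/8, 9918/5, 408177/80, …
ICs: h(0) = 9.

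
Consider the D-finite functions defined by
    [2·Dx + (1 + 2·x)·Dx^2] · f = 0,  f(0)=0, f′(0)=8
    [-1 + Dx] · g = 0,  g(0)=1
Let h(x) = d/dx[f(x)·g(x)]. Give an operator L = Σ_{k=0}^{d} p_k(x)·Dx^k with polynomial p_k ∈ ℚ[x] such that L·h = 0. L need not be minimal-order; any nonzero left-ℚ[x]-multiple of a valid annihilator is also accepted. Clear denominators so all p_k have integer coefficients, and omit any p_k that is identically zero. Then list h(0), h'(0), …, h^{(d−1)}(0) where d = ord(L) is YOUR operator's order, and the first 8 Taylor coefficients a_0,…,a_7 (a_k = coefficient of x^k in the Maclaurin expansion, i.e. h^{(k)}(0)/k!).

L = (5 - 4·x + 4·x^2) + (-4 + 4·x - 8·x^2)·Dx + (-1 + 4·x^2)·Dx^2  (order 2).
h: a_k = 8, 0, 20, -32, 209/3, -424/3, 25829/90, -26104/45, …
ICs: h(0) = 8, h′(0) = 0.

f: a_k = 0, 8, -8, 32/3, -16, 128/5, -128/3, 512/7, …
g: a_k = 1, 1, 1/2, 1/6, 1/24, 1/120, 1/720, 1/5040, …
h₀=f·g: eliminate ⇒ L₀, order ≤ 2·1.
Derive L from L₀ (diff closure).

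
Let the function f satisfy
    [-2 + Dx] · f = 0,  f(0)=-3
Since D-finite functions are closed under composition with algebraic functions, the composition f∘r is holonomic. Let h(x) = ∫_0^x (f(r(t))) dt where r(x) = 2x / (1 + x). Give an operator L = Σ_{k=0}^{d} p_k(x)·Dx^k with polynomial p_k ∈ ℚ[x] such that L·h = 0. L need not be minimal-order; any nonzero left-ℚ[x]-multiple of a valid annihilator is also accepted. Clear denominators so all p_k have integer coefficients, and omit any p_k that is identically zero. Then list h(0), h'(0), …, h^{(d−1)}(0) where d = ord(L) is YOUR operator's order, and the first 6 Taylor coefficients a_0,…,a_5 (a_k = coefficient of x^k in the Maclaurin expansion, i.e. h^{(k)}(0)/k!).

L = -4·Dx + (1 + 2·x + x^2)·Dx^2  (order 2).
h: a_k = 0, -3, -6, -4, 1, 4/5, …
ICs: h(0) = 0, h′(0) = -3.

f: a_k = -3, -6, -6, -4, -2, -4/5, …
L₀ from L_f via x↦r, Dx↦r'^{-1}Dx.
h=∫₀ˣh₀: take L = L₀·Dx.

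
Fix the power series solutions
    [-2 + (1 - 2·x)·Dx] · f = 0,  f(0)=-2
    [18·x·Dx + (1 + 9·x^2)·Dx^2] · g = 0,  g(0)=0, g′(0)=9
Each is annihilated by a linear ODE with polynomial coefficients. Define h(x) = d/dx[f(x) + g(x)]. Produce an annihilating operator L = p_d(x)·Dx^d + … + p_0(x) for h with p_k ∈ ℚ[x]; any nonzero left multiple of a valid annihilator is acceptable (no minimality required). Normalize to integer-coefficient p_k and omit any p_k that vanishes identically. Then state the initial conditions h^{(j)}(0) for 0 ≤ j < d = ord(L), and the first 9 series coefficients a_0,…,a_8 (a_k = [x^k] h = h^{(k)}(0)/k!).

L = (-36 + 288·x + 972·x^2) + (21 - 36·x + 9·x^2 + 972·x^3)·Dx + (-2 - 5·x - 45·x^3 + 162·x^4)·Dx^2  (order 2).
h: a_k = 5, -16, -129, -128, 409, -768, -8353, -4096, 49833, …
ICs: h(0) = 5, h′(0) = -16.

f: a_k = -2, -4, -8, -16, -32, -64, -128, -256, -512, …
g: a_k = 0, 9, 0, -27, 0, 729/5, 0, -6561/7, 0, …
Weyl lclm of L_f,L_g ⇒ L₀ (ord ≤ 3).
h₀' ⇒ L via d/dx closure of L₀.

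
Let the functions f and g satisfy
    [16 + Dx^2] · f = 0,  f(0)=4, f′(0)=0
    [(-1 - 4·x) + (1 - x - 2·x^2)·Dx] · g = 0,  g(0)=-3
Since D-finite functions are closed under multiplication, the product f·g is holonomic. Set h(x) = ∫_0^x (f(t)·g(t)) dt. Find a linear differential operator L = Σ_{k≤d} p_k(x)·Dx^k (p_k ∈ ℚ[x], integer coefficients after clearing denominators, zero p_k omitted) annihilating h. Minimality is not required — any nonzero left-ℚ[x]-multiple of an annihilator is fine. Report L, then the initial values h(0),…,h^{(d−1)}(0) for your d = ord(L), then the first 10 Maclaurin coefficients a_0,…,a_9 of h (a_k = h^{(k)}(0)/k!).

f: a_k = 4, 0, -32, 0, 128/3, 0, -1024/45, 0, 2048/315, 0, …
g: a_k = -3, -3, -9, -15, -33, -63, -129, -255, -513, -1023, …
h₀=f·g: eliminate ⇒ L₀, order ≤ 2·1.
h=∫h₀ ⇒ L = L₀·Dx.
L = (-12 + 16·x + 32·x^2)·Dx + (2 + 8·x)·Dx^2 + (-1 + x + 2·x^2)·Dx^3  (order 3).
h: a_k = 0, -12, -6, 20, 9, 28/5, 50/3, 3364/105, 1591/30, 89596/945, …
ICs: h(0) = 0, h′(0) = -12, h′′(0) = -12.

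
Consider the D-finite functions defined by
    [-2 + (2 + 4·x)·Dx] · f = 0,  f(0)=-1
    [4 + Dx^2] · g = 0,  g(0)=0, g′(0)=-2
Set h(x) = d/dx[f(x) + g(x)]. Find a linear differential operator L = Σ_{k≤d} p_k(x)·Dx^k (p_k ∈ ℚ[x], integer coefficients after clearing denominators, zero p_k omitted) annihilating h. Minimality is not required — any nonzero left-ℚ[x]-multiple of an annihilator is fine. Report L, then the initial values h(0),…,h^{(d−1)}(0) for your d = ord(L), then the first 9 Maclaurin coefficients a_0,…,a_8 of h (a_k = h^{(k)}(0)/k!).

f: a_k = -1, -1, 1/2, -1/2, 5/8, -7/8, 21/16, -33/16, 429/128, …
g: a_k = 0, -2, 0, 4/3, 0, -4/15, 0, 8/315, 0, …
L₀ := lclm(L_f,L_g); ord L₀ ≤ 1+2.
Differentiate: ansatz ord ≤ ord L₀ ⇒ L.
L = (-76 - 64·x - 64·x^2) + (-28 - 120·x - 192·x^2 - 128·x^3)·Dx + (-19 - 16·x - 16·x^2)·Dx^2 + (-7 - 30·x - 48·x^2 - 32·x^3)·Dx^3  (order 3).
h: a_k = -3, 1, 5/2, 5/2, -137/24, 63/8, -10267/720, 429/16, -2027537/40320, …
ICs: h(0) = -3, h′(0) = 1, h′′(0) = 5.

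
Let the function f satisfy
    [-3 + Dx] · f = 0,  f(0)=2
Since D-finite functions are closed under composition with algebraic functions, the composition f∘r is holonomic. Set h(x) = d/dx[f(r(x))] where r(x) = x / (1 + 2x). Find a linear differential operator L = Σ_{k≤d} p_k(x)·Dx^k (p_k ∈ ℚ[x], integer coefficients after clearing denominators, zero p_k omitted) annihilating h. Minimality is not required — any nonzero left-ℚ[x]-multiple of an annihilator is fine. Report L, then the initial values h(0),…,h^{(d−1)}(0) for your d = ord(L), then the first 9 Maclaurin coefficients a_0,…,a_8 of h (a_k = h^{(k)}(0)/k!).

L = (-1 - 8·x) + (-1 - 4·x - 4·x^2)·Dx  (order 1).
h: a_k = 6, -6, -9, 51, -519/4, 4743/20, -12441/40, 45417/280, 1469691/2240, …
ICs: h(0) = 6.

f: a_k = 2, 6, 9, 9, 27/4, 81/20, 81/40, 243/280, 729/2240, …
L₀ from L_f via x↦r, Dx↦r'^{-1}Dx.
Differentiate: ansatz ord ≤ ord L₀ ⇒ L.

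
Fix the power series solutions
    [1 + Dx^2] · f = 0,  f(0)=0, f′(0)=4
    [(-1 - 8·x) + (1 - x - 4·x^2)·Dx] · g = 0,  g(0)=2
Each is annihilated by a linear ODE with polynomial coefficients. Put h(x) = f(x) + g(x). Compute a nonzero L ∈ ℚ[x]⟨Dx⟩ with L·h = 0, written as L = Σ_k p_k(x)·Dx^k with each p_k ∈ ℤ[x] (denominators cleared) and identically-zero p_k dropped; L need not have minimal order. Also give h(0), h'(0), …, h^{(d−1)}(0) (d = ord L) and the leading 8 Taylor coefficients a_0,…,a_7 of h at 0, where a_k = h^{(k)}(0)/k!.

f: a_k = 0, 4, 0, -2/3, 0, 1/30, 0, -1/1260, …
g: a_k = 2, 2, 10, 18, 58, 130, 362, 882, …
Sum ⇒ L₀ = lclm(L_f,L_g) in ℚ(x)⟨Dx⟩.
L = (-55 - 486·x - 553·x^2 - 1488·x^3 - 80·x^4 - 128·x^5) + (11 + 11·x + 23·x^2 - 169·x^3 - 348·x^4 - 48·x^5 - 64·x^6)·Dx + (-55 - 486·x - 553·x^2 - 1488·x^3 - 80·x^4 - 128·x^5)·Dx^2 + (11 + 11·x + 23·x^2 - 169·x^3 - 348·x^4 - 48·x^5 - 64·x^6)·Dx^3  (order 3).
h: a_k = 2, 6, 10, 52/3, 58, 3901/30, 362, 1111319/1260, …
ICs: h(0) = 2, h′(0) = 6, h′′(0) = 20.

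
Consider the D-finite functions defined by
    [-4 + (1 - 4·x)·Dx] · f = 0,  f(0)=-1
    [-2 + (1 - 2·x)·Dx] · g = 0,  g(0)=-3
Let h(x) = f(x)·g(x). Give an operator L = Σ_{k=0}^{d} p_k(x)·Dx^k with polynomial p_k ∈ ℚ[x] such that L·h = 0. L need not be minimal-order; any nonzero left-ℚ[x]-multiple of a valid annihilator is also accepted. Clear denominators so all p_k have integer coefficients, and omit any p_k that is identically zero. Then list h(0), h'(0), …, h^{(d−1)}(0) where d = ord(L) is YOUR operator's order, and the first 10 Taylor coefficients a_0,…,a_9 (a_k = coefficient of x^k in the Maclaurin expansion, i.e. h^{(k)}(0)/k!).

L = (-6 + 16·x) + (1 - 6·x + 8·x^2)·Dx  (order 1).
h: a_k = 3, 18, 84, 360, 1488, 6048, 24384, 97920, 392448, 1571328, …
ICs: h(0) = 3.

f: a_k = -1, -4, -16, -64, -256, -1024, -4096, -16384, -65536, -262144, …
g: a_k = -3, -6, -12, -24, -48, -96, -192, -384, -768, -1536, …
Product ⇒ symmetric product L₀, ord ≤ 1.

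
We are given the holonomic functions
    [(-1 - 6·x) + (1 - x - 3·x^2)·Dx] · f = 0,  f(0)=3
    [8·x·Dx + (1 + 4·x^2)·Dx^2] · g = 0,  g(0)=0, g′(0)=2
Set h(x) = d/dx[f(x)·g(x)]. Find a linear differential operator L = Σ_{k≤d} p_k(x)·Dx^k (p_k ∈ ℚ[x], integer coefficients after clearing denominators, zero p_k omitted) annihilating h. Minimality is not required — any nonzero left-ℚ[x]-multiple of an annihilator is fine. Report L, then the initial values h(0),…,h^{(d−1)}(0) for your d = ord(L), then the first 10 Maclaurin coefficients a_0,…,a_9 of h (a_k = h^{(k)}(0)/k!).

f: a_k = 3, 3, 12, 21, 57, 120, 291, 651, 1524, 3477, …
g: a_k = 0, 2, 0, -8/3, 0, 32/5, 0, -128/7, 0, 512/9, …
Product ⇒ symmetric product L₀, ord ≤ 2.
Differentiate: ansatz ord ≤ ord L₀ ⇒ L.
L = (22 + 1032·x^2 + 1152·x^3 + 5184·x^4) + (13 + 86·x + 132·x^2 + 600·x^3 + 1152·x^4 + 3456·x^5)·Dx + (-3 - x - 35·x^2 + 44·x^3 + 16·x^4 + 192·x^5 + 432·x^6)·Dx^2  (order 2).
h: a_k = 6, 12, 48, 136, 506, 6096/5, 15818/5, 297232/35, 815232/35, 173180/3, …
ICs: h(0) = 6, h′(0) = 12.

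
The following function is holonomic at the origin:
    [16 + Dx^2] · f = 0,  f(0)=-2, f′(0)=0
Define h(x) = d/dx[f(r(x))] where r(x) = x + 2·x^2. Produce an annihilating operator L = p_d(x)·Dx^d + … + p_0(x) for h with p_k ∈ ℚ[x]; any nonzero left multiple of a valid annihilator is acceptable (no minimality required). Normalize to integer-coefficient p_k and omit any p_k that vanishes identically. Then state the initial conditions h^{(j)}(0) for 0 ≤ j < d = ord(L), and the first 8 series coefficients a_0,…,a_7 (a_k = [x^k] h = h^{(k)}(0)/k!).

L = (64 + 256·x + 1536·x^2 + 4096·x^3 + 4096·x^4) + (-12 - 48·x)·Dx + (1 + 8·x + 16·x^2)·Dx^2  (order 2).
h: a_k = 0, 32, 192, 512/3, -2560/3, -45056/15, -57344/15, 851968/315, …
ICs: h(0) = 0, h′(0) = 32.

f: a_k = -2, 0, 16, 0, -64/3, 0, 512/45, 0, …
f∘r: x↦r, Dx↦Dx/r' in L_f ⇒ L₀.
h₀' ⇒ L via d/dx closure of L₀.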